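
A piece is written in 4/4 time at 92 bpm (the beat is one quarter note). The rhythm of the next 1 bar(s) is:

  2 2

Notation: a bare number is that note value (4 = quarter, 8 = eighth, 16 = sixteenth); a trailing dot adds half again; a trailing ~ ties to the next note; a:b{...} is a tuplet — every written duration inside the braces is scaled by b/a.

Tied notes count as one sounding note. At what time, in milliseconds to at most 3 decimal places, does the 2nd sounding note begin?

1. 0.0ms @ 0 + 1304.348ms (2)
2. 1304.348ms @ 2 + 1304.348ms (2)

note 2 onset = 2b = 1304.348ms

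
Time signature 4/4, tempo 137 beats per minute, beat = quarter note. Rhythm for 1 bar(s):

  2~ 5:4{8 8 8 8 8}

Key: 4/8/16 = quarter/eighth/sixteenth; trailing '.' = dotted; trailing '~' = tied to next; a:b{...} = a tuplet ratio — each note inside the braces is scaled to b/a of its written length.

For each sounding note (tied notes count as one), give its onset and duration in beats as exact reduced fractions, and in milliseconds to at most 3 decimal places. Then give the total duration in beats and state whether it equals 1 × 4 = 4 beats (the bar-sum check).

1) 0.0ms=0b +1051.095ms=12/5b
2) 1051.095ms=12/5b +175.182ms=2/5b
3) 1226.277ms=14/5b +175.182ms=2/5b
4) 1401.46ms=16/5b +175.182ms=2/5b
5) 1576.642ms=18/5b +175.182ms=2/5b
Σ=4b of 4 (137bpm 4/4) — PASS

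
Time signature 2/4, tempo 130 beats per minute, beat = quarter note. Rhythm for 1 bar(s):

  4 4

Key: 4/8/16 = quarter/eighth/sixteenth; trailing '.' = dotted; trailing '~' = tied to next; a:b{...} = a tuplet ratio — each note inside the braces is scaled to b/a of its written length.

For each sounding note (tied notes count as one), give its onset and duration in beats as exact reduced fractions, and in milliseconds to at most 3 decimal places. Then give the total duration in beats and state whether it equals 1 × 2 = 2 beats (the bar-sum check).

1) 0.0ms=0b +461.538ms=1b
2) 461.538ms=1b +461.538ms=1b
Σ=2b of 2 (130bpm 2/4) — PASS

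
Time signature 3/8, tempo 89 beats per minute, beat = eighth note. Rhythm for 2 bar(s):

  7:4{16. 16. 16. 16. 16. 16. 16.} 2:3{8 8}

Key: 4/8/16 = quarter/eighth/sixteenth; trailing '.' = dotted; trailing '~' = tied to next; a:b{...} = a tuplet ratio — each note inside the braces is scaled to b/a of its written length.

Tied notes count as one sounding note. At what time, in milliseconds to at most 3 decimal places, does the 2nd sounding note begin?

note 2 onset = 3/7b = 288.925ms

1. 0.0ms @ 0 + 288.925ms (3/7)
2. 288.925ms @ 3/7 + 288.925ms (3/7)
3. 577.849ms @ 6/7 + 288.925ms (3/7)
4. 866.774ms @ 9/7 + 288.925ms (3/7)
5. 1155.698ms @ 12/7 + 288.925ms (3/7)
6. 1444.623ms @ 15/7 + 288.925ms (3/7)
7. 1733.547ms @ 18/7 + 288.925ms (3/7)
8. 2022.472ms @ 3 + 1011.236ms (3/2)
9. 3033.708ms @ 9/2 + 1011.236ms (3/2)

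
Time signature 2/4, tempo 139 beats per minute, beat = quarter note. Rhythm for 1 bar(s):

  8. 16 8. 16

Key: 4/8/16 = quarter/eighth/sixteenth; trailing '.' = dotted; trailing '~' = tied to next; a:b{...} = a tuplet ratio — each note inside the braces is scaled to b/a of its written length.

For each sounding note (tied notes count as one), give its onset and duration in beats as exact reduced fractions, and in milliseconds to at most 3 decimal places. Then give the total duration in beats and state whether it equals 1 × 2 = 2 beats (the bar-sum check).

1) 0.0ms=0b +323.741ms=3/4b
2) 323.741ms=3/4b +107.914ms=1/4b
3) 431.655ms=1b +323.741ms=3/4b
4) 755.396ms=7/4b +107.914ms=1/4b
Σ=2b of 2 (139bpm 2/4) — PASS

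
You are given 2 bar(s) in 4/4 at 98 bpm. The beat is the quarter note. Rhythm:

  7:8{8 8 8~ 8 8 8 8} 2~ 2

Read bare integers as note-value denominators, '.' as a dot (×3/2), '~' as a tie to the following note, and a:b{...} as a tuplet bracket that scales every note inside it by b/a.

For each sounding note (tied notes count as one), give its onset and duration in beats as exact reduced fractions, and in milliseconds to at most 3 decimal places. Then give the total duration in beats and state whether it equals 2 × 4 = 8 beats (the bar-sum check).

1) 0.0ms=0b +349.854ms=4/7b
2) 349.854ms=4/7b +349.854ms=4/7b
3) 699.708ms=8/7b +699.708ms=8/7b
4) 1399.417ms=16/7b +349.854ms=4/7b
5) 1749.271ms=20/7b +349.854ms=4/7b
6) 2099.125ms=24/7b +349.854ms=4/7b
7) 2448.98ms=4b +2448.98ms=4b
Σ=8b of 8 (98bpm 4/4) — PASS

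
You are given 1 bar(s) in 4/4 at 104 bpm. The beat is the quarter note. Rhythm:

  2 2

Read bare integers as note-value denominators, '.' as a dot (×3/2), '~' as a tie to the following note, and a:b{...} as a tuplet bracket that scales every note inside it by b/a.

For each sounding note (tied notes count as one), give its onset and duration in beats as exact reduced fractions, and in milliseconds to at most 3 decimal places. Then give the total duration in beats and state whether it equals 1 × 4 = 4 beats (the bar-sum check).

1) 0.0ms=0b +1153.846ms=2b
2) 1153.846ms=2b +1153.846ms=2b
Σ=4b of 4 (104bpm 4/4) — PASS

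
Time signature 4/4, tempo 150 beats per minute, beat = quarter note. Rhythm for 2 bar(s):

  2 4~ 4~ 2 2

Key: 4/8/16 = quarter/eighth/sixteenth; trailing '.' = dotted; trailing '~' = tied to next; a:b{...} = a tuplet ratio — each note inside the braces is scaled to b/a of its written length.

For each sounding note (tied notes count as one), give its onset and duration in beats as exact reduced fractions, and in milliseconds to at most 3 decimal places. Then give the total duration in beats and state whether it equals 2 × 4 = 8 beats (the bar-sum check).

1) 0.0ms=0b +800.0ms=2b
2) 800.0ms=2b +1600.0ms=4b
3) 2400.0ms=6b +800.0ms=2b
Σ=8b of 8 (150bpm 4/4) — PASS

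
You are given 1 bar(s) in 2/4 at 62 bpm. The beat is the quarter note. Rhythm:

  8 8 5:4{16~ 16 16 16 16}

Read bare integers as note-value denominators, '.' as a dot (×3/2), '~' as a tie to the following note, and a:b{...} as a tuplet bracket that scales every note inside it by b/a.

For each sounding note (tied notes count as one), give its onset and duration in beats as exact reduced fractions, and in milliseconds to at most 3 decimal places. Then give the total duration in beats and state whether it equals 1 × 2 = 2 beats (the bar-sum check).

1) 0.0ms=0b +483.871ms=1/2b
2) 483.871ms=1/2b +483.871ms=1/2b
3) 967.742ms=1b +387.097ms=2/5b
4) 1354.839ms=7/5b +193.548ms=1/5b
5) 1548.387ms=8/5b +193.548ms=1/5b
6) 1741.935ms=9/5b +193.548ms=1/5b
Σ=2b of 2 (62bpm 2/4) — PASS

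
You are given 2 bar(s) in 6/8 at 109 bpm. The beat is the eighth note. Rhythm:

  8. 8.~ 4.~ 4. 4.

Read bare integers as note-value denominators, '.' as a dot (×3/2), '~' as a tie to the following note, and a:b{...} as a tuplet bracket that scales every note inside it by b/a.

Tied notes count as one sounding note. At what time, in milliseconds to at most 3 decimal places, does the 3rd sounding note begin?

1. 0.0ms @ 0 + 825.688ms (3/2)
2. 825.688ms @ 3/2 + 4128.44ms (15/2)
3. 4954.128ms @ 9 + 1651.376ms (3)

note 3 onset = 9b = 4954.128ms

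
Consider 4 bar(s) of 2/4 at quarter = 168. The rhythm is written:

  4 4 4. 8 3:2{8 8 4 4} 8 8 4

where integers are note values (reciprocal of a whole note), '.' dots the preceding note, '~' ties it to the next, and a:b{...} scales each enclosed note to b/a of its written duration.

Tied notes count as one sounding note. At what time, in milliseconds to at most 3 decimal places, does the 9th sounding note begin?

1. 0.0ms @ 0 + 357.143ms (1)
2. 357.143ms @ 1 + 357.143ms (1)
3. 714.286ms @ 2 + 535.714ms (3/2)
4. 1250.0ms @ 7/2 + 178.571ms (1/2)
5. 1428.571ms @ 4 + 119.048ms (1/3)
6. 1547.619ms @ 13/3 + 119.048ms (1/3)
7. 1666.667ms @ 14/3 + 238.095ms (2/3)
8. 1904.762ms @ 16/3 + 238.095ms (2/3)
9. 2142.857ms @ 6 + 178.571ms (1/2)
10. 2321.429ms @ 13/2 + 178.571ms (1/2)
11. 2500.0ms @ 7 + 357.143ms (1)

note 9 onset = 6b = 2142.857ms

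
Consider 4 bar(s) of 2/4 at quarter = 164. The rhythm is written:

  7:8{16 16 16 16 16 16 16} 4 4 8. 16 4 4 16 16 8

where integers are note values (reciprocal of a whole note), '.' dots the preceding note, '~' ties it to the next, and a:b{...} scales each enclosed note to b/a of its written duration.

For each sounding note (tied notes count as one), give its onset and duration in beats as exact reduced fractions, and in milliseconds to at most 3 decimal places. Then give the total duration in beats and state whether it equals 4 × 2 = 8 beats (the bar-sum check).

1) 0.0ms=0b +104.53ms=2/7b
2) 104.53ms=2/7b +104.53ms=2/7b
3) 209.059ms=4/7b +104.53ms=2/7b
4) 313.589ms=6/7b +104.53ms=2/7b
5) 418.118ms=8/7b +104.53ms=2/7b
6) 522.648ms=10/7b +104.53ms=2/7b
7) 627.178ms=12/7b +104.53ms=2/7b
8) 731.707ms=2b +365.854ms=1b
9) 1097.561ms=3b +365.854ms=1b
10) 1463.415ms=4b +274.39ms=3/4b
11) 1737.805ms=19/4b +91.463ms=1/4b
12) 1829.268ms=5b +365.854ms=1b
13) 2195.122ms=6b +365.854ms=1b
14) 2560.976ms=7b +91.463ms=1/4b
15) 2652.439ms=29/4b +91.463ms=1/4b
16) 2743.902ms=15/2b +182.927ms=1/2b
Σ=8b of 8 (164bpm 2/4) — PASS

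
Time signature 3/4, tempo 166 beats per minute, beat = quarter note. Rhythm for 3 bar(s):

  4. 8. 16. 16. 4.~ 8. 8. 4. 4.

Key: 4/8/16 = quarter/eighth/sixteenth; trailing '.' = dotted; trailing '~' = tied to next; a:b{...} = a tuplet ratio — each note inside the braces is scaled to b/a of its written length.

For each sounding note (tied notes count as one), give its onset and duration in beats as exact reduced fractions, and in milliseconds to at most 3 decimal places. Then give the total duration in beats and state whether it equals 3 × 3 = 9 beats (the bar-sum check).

1) 0.0ms=0b +542.169ms=3/2b
2) 542.169ms=3/2b +271.084ms=3/4b
3) 813.253ms=9/4b +135.542ms=3/8b
4) 948.795ms=21/8b +135.542ms=3/8b
5) 1084.337ms=3b +813.253ms=9/4b
6) 1897.59ms=21/4b +271.084ms=3/4b
7) 2168.675ms=6b +542.169ms=3/2b
8) 2710.843ms=15/2b +542.169ms=3/2b
Σ=9b of 9 (166bpm 3/4) — PASS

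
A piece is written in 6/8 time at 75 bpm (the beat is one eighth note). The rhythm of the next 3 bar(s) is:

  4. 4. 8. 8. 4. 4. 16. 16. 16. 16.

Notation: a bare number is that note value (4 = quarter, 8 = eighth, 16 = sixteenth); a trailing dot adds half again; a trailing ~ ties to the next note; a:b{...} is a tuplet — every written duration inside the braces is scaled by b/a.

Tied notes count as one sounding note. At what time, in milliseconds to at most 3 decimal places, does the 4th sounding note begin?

1. 0.0ms @ 0 + 2400.0ms (3)
2. 2400.0ms @ 3 + 2400.0ms (3)
3. 4800.0ms @ 6 + 1200.0ms (3/2)
4. 6000.0ms @ 15/2 + 1200.0ms (3/2)
5. 7200.0ms @ 9 + 2400.0ms (3)
6. 9600.0ms @ 12 + 2400.0ms (3)
7. 12000.0ms @ 15 + 600.0ms (3/4)
8. 12600.0ms @ 63/4 + 600.0ms (3/4)
9. 13200.0ms @ 33/2 + 600.0ms (3/4)
10. 13800.0ms @ 69/4 + 600.0ms (3/4)

note 4 onset = 15/2b = 6000.0ms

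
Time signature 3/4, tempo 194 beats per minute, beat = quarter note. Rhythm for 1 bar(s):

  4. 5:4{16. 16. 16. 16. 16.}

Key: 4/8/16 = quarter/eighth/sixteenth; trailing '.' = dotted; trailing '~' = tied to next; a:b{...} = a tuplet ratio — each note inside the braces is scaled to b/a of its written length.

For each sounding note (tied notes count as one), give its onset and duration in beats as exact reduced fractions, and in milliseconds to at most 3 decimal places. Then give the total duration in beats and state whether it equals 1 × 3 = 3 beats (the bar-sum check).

1) 0.0ms=0b +463.918ms=3/2b
2) 463.918ms=3/2b +92.784ms=3/10b
3) 556.701ms=9/5b +92.784ms=3/10b
4) 649.485ms=21/10b +92.784ms=3/10b
5) 742.268ms=12/5b +92.784ms=3/10b
6) 835.052ms=27/10b +92.784ms=3/10b
Σ=3b of 3 (194bpm 3/4) — PASS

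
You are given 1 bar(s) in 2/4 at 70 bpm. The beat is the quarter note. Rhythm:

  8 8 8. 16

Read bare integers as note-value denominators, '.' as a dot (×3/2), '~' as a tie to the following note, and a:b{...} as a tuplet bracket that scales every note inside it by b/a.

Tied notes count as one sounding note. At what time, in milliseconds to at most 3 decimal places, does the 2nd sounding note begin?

note 2 onset = 1/2b = 428.571ms

1. 0.0ms @ 0 + 428.571ms (1/2)
2. 428.571ms @ 1/2 + 428.571ms (1/2)
3. 857.143ms @ 1 + 642.857ms (3/4)
4. 1500.0ms @ 7/4 + 214.286ms (1/4)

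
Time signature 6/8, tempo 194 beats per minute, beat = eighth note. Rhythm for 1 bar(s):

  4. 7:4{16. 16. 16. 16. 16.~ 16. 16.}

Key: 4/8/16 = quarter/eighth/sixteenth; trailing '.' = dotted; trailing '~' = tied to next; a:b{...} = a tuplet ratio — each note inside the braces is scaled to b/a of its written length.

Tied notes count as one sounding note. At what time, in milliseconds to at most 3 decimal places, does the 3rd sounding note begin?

note 3 onset = 24/7b = 1060.383ms

1. 0.0ms @ 0 + 927.835ms (3)
2. 927.835ms @ 3 + 132.548ms (3/7)
3. 1060.383ms @ 24/7 + 132.548ms (3/7)
4. 1192.931ms @ 27/7 + 132.548ms (3/7)
5. 1325.479ms @ 30/7 + 132.548ms (3/7)
6. 1458.027ms @ 33/7 + 265.096ms (6/7)
7. 1723.122ms @ 39/7 + 132.548ms (3/7)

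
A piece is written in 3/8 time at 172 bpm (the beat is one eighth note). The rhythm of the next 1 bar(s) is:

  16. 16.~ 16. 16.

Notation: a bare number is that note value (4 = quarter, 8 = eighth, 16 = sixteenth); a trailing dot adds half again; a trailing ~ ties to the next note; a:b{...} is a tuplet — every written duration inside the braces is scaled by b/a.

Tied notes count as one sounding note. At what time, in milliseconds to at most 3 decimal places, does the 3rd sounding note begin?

note 3 onset = 9/4b = 784.884ms

1. 0.0ms @ 0 + 261.628ms (3/4)
2. 261.628ms @ 3/4 + 523.256ms (3/2)
3. 784.884ms @ 9/4 + 261.628ms (3/4)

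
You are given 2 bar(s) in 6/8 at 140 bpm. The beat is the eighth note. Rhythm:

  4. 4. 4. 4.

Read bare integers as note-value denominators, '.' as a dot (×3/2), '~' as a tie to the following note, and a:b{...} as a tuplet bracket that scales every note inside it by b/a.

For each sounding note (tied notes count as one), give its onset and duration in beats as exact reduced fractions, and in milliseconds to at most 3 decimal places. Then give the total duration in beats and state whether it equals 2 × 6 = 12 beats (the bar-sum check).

1) 0.0ms=0b +1285.714ms=3b
2) 1285.714ms=3b +1285.714ms=3b
3) 2571.429ms=6b +1285.714ms=3b
4) 3857.143ms=9b +1285.714ms=3b
Σ=12b of 12 (140bpm 6/8) — PASS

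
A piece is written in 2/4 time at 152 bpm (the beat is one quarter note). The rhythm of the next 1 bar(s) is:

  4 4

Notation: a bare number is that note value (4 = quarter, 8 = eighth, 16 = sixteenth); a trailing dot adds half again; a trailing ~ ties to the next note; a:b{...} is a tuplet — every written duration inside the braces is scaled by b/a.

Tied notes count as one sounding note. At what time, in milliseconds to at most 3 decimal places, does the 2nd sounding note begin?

note 2 onset = 1b = 394.737ms

1. 0.0ms @ 0 + 394.737ms (1)
2. 394.737ms @ 1 + 394.737ms (1)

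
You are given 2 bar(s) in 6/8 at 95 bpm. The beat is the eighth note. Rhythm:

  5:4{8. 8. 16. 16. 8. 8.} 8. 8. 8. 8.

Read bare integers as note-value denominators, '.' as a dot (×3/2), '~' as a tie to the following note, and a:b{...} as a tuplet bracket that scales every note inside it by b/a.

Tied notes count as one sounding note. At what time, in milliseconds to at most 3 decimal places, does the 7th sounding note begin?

note 7 onset = 6b = 3789.474ms

1. 0.0ms @ 0 + 757.895ms (6/5)
2. 757.895ms @ 6/5 + 757.895ms (6/5)
3. 1515.789ms @ 12/5 + 378.947ms (3/5)
4. 1894.737ms @ 3 + 378.947ms (3/5)
5. 2273.684ms @ 18/5 + 757.895ms (6/5)
6. 3031.579ms @ 24/5 + 757.895ms (6/5)
7. 3789.474ms @ 6 + 947.368ms (3/2)
8. 4736.842ms @ 15/2 + 947.368ms (3/2)
9. 5684.211ms @ 9 + 947.368ms (3/2)
10. 6631.579ms @ 21/2 + 947.368ms (3/2)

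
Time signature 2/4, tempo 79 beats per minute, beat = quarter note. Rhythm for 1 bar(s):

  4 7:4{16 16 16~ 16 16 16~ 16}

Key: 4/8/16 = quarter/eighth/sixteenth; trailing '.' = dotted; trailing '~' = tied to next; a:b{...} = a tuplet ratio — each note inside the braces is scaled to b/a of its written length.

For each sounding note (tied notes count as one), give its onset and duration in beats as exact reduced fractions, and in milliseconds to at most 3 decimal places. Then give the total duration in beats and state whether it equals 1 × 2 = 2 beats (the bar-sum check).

1) 0.0ms=0b +759.494ms=1b
2) 759.494ms=1b +108.499ms=1/7b
3) 867.993ms=8/7b +108.499ms=1/7b
4) 976.492ms=9/7b +216.998ms=2/7b
5) 1193.49ms=11/7b +108.499ms=1/7b
6) 1301.989ms=12/7b +216.998ms=2/7b
Σ=2b of 2 (79bpm 2/4) — PASS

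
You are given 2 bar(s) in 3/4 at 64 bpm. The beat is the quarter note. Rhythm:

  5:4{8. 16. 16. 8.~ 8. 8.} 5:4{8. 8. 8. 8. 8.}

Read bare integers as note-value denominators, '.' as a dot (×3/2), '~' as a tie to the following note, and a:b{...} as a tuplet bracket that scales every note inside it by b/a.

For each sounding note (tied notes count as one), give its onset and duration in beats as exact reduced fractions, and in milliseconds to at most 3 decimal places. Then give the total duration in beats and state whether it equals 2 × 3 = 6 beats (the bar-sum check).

1) 0.0ms=0b +562.5ms=3/5b
2) 562.5ms=3/5b +281.25ms=3/10b
3) 843.75ms=9/10b +281.25ms=3/10b
4) 1125.0ms=6/5b +1125.0ms=6/5b
5) 2250.0ms=12/5b +562.5ms=3/5b
6) 2812.5ms=3b +562.5ms=3/5b
7) 3375.0ms=18/5b +562.5ms=3/5b
8) 3937.5ms=21/5b +562.5ms=3/5b
9) 4500.0ms=24/5b +562.5ms=3/5b
10) 5062.5ms=27/5b +562.5ms=3/5b
Σ=6b of 6 (64bpm 3/4) — PASS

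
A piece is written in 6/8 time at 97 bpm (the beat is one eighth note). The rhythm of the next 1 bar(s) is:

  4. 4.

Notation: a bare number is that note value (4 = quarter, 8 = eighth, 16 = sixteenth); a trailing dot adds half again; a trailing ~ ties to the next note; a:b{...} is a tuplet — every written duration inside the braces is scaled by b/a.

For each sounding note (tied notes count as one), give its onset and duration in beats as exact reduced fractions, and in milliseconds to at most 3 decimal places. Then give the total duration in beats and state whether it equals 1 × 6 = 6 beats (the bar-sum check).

1) 0.0ms=0b +1855.67ms=3b
2) 1855.67ms=3b +1855.67ms=3b
Σ=6b of 6 (97bpm 6/8) — PASS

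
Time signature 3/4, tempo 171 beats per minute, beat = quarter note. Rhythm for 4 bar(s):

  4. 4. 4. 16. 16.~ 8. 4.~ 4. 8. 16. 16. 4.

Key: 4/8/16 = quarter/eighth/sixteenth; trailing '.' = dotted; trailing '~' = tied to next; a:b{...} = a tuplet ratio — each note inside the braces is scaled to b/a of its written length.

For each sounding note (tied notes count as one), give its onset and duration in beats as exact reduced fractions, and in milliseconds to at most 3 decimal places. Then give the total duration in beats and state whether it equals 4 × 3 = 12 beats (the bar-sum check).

1) 0.0ms=0b +526.316ms=3/2b
2) 526.316ms=3/2b +526.316ms=3/2b
3) 1052.632ms=3b +526.316ms=3/2b
4) 1578.947ms=9/2b +131.579ms=3/8b
5) 1710.526ms=39/8b +394.737ms=9/8b
6) 2105.263ms=6b +1052.632ms=3b
7) 3157.895ms=9b +263.158ms=3/4b
8) 3421.053ms=39/4b +131.579ms=3/8b
9) 3552.632ms=81/8b +131.579ms=3/8b
10) 3684.211ms=21/2b +526.316ms=3/2b
Σ=12b of 12 (171bpm 3/4) — PASS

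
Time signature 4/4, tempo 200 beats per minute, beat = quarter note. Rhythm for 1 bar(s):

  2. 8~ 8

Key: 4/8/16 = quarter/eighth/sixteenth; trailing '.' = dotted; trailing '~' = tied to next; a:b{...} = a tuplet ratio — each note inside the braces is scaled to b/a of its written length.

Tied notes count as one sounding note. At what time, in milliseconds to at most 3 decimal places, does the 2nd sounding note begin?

note 2 onset = 3b = 900.0ms

1. 0.0ms @ 0 + 900.0ms (3)
2. 900.0ms @ 3 + 300.0ms (1)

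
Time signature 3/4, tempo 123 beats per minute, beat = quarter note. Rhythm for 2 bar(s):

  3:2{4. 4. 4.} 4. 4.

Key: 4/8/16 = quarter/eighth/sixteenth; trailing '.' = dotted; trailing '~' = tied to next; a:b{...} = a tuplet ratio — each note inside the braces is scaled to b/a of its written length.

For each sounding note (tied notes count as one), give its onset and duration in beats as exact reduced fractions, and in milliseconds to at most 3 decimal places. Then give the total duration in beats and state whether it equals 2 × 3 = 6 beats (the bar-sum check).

1) 0.0ms=0b +487.805ms=1b
2) 487.805ms=1b +487.805ms=1b
3) 975.61ms=2b +487.805ms=1b
4) 1463.415ms=3b +731.707ms=3/2b
5) 2195.122ms=9/2b +731.707ms=3/2b
Σ=6b of 6 (123bpm 3/4) — PASS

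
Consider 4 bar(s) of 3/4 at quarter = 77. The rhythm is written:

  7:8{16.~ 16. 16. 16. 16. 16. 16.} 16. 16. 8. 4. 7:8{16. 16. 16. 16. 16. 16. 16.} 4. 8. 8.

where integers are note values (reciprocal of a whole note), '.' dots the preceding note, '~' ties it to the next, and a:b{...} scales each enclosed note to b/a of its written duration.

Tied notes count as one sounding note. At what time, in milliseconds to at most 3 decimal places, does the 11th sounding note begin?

note 11 onset = 6b = 4675.325ms

1. 0.0ms @ 0 + 667.904ms (6/7)
2. 667.904ms @ 6/7 + 333.952ms (3/7)
3. 1001.855ms @ 9/7 + 333.952ms (3/7)
4. 1335.807ms @ 12/7 + 333.952ms (3/7)
5. 1669.759ms @ 15/7 + 333.952ms (3/7)
6. 2003.711ms @ 18/7 + 333.952ms (3/7)
7. 2337.662ms @ 3 + 292.208ms (3/8)
8. 2629.87ms @ 27/8 + 292.208ms (3/8)
9. 2922.078ms @ 15/4 + 584.416ms (3/4)
10. 3506.494ms @ 9/2 + 1168.831ms (3/2)
11. 4675.325ms @ 6 + 333.952ms (3/7)
12. 5009.276ms @ 45/7 + 333.952ms (3/7)
13. 5343.228ms @ 48/7 + 333.952ms (3/7)
14. 5677.18ms @ 51/7 + 333.952ms (3/7)
15. 6011.132ms @ 54/7 + 333.952ms (3/7)
16. 6345.083ms @ 57/7 + 333.952ms (3/7)
17. 6679.035ms @ 60/7 + 333.952ms (3/7)
18. 7012.987ms @ 9 + 1168.831ms (3/2)
19. 8181.818ms @ 21/2 + 584.416ms (3/4)
20. 8766.234ms @ 45/4 + 584.416ms (3/4)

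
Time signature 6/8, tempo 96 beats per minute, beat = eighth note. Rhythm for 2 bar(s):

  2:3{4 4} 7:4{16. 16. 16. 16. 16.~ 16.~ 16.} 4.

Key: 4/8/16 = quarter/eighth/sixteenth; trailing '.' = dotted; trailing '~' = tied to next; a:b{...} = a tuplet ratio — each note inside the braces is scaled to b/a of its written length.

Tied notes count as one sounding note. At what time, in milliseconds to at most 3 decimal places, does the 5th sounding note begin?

note 5 onset = 48/7b = 4285.714ms

1. 0.0ms @ 0 + 1875.0ms (3)
2. 1875.0ms @ 3 + 1875.0ms (3)
3. 3750.0ms @ 6 + 267.857ms (3/7)
4. 4017.857ms @ 45/7 + 267.857ms (3/7)
5. 4285.714ms @ 48/7 + 267.857ms (3/7)
6. 4553.571ms @ 51/7 + 267.857ms (3/7)
7. 4821.429ms @ 54/7 + 803.571ms (9/7)
8. 5625.0ms @ 9 + 1875.0ms (3)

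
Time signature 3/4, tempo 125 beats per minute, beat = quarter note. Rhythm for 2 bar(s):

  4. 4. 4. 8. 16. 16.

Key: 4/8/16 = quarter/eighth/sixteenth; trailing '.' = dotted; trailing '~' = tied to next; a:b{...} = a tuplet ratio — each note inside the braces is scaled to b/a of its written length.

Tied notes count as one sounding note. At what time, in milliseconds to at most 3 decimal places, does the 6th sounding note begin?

1. 0.0ms @ 0 + 720.0ms (3/2)
2. 720.0ms @ 3/2 + 720.0ms (3/2)
3. 1440.0ms @ 3 + 720.0ms (3/2)
4. 2160.0ms @ 9/2 + 360.0ms (3/4)
5. 2520.0ms @ 21/4 + 180.0ms (3/8)
6. 2700.0ms @ 45/8 + 180.0ms (3/8)

note 6 onset = 45/8b = 2700.0ms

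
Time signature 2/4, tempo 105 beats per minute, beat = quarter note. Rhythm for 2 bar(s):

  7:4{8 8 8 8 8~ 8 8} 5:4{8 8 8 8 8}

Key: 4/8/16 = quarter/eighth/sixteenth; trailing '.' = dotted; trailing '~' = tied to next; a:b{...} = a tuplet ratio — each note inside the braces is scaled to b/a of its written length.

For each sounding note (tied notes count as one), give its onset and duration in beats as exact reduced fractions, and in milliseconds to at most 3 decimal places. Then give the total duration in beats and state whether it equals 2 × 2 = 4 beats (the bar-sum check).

1) 0.0ms=0b +163.265ms=2/7b
2) 163.265ms=2/7b +163.265ms=2/7b
3) 326.531ms=4/7b +163.265ms=2/7b
4) 489.796ms=6/7b +163.265ms=2/7b
5) 653.061ms=8/7b +326.531ms=4/7b
6) 979.592ms=12/7b +163.265ms=2/7b
7) 1142.857ms=2b +228.571ms=2/5b
8) 1371.429ms=12/5b +228.571ms=2/5b
9) 1600.0ms=14/5b +228.571ms=2/5b
10) 1828.571ms=16/5b +228.571ms=2/5b
11) 2057.143ms=18/5b +228.571ms=2/5b
Σ=4b of 4 (105bpm 2/4) — PASS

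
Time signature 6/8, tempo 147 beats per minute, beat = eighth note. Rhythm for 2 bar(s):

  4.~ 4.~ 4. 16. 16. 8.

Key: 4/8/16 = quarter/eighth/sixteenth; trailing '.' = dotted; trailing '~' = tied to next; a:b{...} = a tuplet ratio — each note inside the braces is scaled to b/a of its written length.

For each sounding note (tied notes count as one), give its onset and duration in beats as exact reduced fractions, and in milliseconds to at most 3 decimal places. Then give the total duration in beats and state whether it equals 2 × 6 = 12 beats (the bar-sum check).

1) 0.0ms=0b +3673.469ms=9b
2) 3673.469ms=9b +306.122ms=3/4b
3) 3979.592ms=39/4b +306.122ms=3/4b
4) 4285.714ms=21/2b +612.245ms=3/2b
Σ=12b of 12 (147bpm 6/8) — PASS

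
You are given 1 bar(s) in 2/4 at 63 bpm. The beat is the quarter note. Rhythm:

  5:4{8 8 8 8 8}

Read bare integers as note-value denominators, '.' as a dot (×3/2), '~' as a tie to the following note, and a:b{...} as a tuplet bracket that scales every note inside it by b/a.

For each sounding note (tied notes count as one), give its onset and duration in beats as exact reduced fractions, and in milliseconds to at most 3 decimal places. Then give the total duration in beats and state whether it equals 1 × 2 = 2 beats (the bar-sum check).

1) 0.0ms=0b +380.952ms=2/5b
2) 380.952ms=2/5b +380.952ms=2/5b
3) 761.905ms=4/5b +380.952ms=2/5b
4) 1142.857ms=6/5b +380.952ms=2/5b
5) 1523.81ms=8/5b +380.952ms=2/5b
Σ=2b of 2 (63bpm 2/4) — PASS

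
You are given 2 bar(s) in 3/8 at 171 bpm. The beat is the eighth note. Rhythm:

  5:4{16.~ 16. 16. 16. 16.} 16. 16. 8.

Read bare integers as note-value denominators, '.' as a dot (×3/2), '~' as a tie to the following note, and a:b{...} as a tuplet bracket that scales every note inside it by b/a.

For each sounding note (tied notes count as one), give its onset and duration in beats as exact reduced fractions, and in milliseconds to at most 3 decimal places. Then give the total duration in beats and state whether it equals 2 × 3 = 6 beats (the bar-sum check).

1) 0.0ms=0b +421.053ms=6/5b
2) 421.053ms=6/5b +210.526ms=3/5b
3) 631.579ms=9/5b +210.526ms=3/5b
4) 842.105ms=12/5b +210.526ms=3/5b
5) 1052.632ms=3b +263.158ms=3/4b
6) 1315.789ms=15/4b +263.158ms=3/4b
7) 1578.947ms=9/2b +526.316ms=3/2b
Σ=6b of 6 (171bpm 3/8) — PASS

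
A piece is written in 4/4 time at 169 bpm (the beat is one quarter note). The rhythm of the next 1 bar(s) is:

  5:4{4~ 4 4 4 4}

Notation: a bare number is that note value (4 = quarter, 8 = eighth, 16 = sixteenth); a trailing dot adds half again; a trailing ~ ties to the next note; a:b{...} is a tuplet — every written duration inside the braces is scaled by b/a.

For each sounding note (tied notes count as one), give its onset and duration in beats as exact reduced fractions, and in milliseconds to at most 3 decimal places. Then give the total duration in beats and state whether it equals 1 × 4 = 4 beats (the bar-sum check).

1) 0.0ms=0b +568.047ms=8/5b
2) 568.047ms=8/5b +284.024ms=4/5b
3) 852.071ms=12/5b +284.024ms=4/5b
4) 1136.095ms=16/5b +284.024ms=4/5b
Σ=4b of 4 (169bpm 4/4) — PASS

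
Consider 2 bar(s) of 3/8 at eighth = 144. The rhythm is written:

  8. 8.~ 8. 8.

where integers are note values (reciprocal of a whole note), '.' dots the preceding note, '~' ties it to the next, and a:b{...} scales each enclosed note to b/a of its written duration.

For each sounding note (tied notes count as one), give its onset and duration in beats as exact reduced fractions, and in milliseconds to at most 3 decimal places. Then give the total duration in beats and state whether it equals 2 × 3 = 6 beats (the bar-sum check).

1) 0.0ms=0b +625.0ms=3/2b
2) 625.0ms=3/2b +1250.0ms=3b
3) 1875.0ms=9/2b +625.0ms=3/2b
Σ=6b of 6 (144bpm 3/8) — PASS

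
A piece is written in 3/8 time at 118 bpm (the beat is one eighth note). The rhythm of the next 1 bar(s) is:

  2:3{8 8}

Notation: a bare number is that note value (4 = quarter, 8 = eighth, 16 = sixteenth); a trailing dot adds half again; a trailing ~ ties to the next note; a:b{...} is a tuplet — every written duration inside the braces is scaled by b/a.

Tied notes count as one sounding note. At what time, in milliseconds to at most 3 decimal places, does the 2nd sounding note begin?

1. 0.0ms @ 0 + 762.712ms (3/2)
2. 762.712ms @ 3/2 + 762.712ms (3/2)

note 2 onset = 3/2b = 762.712ms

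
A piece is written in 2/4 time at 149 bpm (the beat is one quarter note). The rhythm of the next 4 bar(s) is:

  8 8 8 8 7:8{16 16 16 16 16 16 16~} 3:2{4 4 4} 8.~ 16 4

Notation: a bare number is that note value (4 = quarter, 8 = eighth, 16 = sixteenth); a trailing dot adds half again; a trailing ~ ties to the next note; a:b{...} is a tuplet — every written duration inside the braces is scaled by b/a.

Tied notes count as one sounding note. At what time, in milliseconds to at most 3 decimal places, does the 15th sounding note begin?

note 15 onset = 7b = 2818.792ms

1. 0.0ms @ 0 + 201.342ms (1/2)
2. 201.342ms @ 1/2 + 201.342ms (1/2)
3. 402.685ms @ 1 + 201.342ms (1/2)
4. 604.027ms @ 3/2 + 201.342ms (1/2)
5. 805.369ms @ 2 + 115.053ms (2/7)
6. 920.422ms @ 16/7 + 115.053ms (2/7)
7. 1035.475ms @ 18/7 + 115.053ms (2/7)
8. 1150.527ms @ 20/7 + 115.053ms (2/7)
9. 1265.58ms @ 22/7 + 115.053ms (2/7)
10. 1380.633ms @ 24/7 + 115.053ms (2/7)
11. 1495.686ms @ 26/7 + 383.509ms (20/21)
12. 1879.195ms @ 14/3 + 268.456ms (2/3)
13. 2147.651ms @ 16/3 + 268.456ms (2/3)
14. 2416.107ms @ 6 + 402.685ms (1)
15. 2818.792ms @ 7 + 402.685ms (1)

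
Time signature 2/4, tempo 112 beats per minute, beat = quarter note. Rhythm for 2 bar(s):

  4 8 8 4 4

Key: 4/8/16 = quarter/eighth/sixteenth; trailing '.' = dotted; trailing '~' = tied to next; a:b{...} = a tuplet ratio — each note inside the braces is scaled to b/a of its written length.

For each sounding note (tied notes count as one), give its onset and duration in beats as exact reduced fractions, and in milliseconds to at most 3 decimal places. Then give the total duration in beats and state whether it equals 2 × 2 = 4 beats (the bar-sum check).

1) 0.0ms=0b +535.714ms=1b
2) 535.714ms=1b +267.857ms=1/2b
3) 803.571ms=3/2b +267.857ms=1/2b
4) 1071.429ms=2b +535.714ms=1b
5) 1607.143ms=3b +535.714ms=1b
Σ=4b of 4 (112bpm 2/4) — PASS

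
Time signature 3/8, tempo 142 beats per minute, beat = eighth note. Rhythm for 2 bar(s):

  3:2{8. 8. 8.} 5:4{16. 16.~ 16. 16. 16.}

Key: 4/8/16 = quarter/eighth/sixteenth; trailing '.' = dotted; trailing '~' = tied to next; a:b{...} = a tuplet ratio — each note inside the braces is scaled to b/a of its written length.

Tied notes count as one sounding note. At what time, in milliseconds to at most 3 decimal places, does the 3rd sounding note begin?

1. 0.0ms @ 0 + 422.535ms (1)
2. 422.535ms @ 1 + 422.535ms (1)
3. 845.07ms @ 2 + 422.535ms (1)
4. 1267.606ms @ 3 + 253.521ms (3/5)
5. 1521.127ms @ 18/5 + 507.042ms (6/5)
6. 2028.169ms @ 24/5 + 253.521ms (3/5)
7. 2281.69ms @ 27/5 + 253.521ms (3/5)

note 3 onset = 2b = 845.07ms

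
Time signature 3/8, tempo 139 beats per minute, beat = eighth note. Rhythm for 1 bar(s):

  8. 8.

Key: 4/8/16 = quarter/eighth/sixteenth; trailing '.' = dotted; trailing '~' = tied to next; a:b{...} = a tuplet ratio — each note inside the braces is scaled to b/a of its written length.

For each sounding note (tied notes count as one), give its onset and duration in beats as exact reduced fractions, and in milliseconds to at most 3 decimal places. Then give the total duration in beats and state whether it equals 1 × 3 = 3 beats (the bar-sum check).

1) 0.0ms=0b +647.482ms=3/2b
2) 647.482ms=3/2b +647.482ms=3/2b
Σ=3b of 3 (139bpm 3/8) — PASS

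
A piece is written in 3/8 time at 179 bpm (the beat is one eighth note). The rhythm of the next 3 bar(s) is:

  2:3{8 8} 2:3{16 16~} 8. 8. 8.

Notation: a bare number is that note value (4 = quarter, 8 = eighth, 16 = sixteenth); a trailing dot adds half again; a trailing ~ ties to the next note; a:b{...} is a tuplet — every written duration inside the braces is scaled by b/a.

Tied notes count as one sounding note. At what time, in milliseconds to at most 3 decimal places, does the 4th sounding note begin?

note 4 onset = 15/4b = 1256.983ms

1. 0.0ms @ 0 + 502.793ms (3/2)
2. 502.793ms @ 3/2 + 502.793ms (3/2)
3. 1005.587ms @ 3 + 251.397ms (3/4)
4. 1256.983ms @ 15/4 + 754.19ms (9/4)
5. 2011.173ms @ 6 + 502.793ms (3/2)
6. 2513.966ms @ 15/2 + 502.793ms (3/2)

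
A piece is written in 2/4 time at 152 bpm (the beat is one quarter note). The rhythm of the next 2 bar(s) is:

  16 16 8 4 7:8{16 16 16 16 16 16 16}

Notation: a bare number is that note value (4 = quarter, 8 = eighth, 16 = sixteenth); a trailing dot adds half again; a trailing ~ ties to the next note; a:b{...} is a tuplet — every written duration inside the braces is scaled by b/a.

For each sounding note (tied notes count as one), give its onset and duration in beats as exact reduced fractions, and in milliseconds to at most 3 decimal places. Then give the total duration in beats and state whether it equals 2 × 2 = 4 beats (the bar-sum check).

1) 0.0ms=0b +98.684ms=1/4b
2) 98.684ms=1/4b +98.684ms=1/4b
3) 197.368ms=1/2b +197.368ms=1/2b
4) 394.737ms=1b +394.737ms=1b
5) 789.474ms=2b +112.782ms=2/7b
6) 902.256ms=16/7b +112.782ms=2/7b
7) 1015.038ms=18/7b +112.782ms=2/7b
8) 1127.82ms=20/7b +112.782ms=2/7b
9) 1240.602ms=22/7b +112.782ms=2/7b
10) 1353.383ms=24/7b +112.782ms=2/7b
11) 1466.165ms=26/7b +112.782ms=2/7b
Σ=4b of 4 (152bpm 2/4) — PASS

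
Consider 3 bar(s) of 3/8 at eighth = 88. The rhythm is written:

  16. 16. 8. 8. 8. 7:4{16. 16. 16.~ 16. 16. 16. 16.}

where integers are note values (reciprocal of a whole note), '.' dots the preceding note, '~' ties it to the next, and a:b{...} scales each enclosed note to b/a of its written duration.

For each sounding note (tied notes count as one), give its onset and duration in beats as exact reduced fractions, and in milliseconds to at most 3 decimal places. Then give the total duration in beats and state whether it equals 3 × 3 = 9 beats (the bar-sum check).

1) 0.0ms=0b +511.364ms=3/4b
2) 511.364ms=3/4b +511.364ms=3/4b
3) 1022.727ms=3/2b +1022.727ms=3/2b
4) 2045.455ms=3b +1022.727ms=3/2b
5) 3068.182ms=9/2b +1022.727ms=3/2b
6) 4090.909ms=6b +292.208ms=3/7b
7) 4383.117ms=45/7b +292.208ms=3/7b
8) 4675.325ms=48/7b +584.416ms=6/7b
9) 5259.74ms=54/7b +292.208ms=3/7b
10) 5551.948ms=57/7b +292.208ms=3/7b
11) 5844.156ms=60/7b +292.208ms=3/7b
Σ=9b of 9 (88bpm 3/8) — PASS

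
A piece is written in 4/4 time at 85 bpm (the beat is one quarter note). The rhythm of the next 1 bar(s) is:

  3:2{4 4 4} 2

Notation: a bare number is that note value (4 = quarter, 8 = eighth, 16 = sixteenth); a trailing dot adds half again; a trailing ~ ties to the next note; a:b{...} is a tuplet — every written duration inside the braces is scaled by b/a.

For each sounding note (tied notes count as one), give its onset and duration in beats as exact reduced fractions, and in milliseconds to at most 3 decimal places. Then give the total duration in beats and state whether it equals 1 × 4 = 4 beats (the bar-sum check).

1) 0.0ms=0b +470.588ms=2/3b
2) 470.588ms=2/3b +470.588ms=2/3b
3) 941.176ms=4/3b +470.588ms=2/3b
4) 1411.765ms=2b +1411.765ms=2b
Σ=4b of 4 (85bpm 4/4) — PASS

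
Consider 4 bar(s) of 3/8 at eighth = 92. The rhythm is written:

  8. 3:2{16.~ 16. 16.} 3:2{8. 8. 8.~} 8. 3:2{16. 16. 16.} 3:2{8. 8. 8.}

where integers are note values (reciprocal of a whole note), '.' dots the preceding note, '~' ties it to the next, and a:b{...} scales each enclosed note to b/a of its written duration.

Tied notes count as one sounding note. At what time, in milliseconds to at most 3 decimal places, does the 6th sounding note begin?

note 6 onset = 5b = 3260.87ms

1. 0.0ms @ 0 + 978.261ms (3/2)
2. 978.261ms @ 3/2 + 652.174ms (1)
3. 1630.435ms @ 5/2 + 326.087ms (1/2)
4. 1956.522ms @ 3 + 652.174ms (1)
5. 2608.696ms @ 4 + 652.174ms (1)
6. 3260.87ms @ 5 + 1630.435ms (5/2)
7. 4891.304ms @ 15/2 + 326.087ms (1/2)
8. 5217.391ms @ 8 + 326.087ms (1/2)
9. 5543.478ms @ 17/2 + 326.087ms (1/2)
10. 5869.565ms @ 9 + 652.174ms (1)
11. 6521.739ms @ 10 + 652.174ms (1)
12. 7173.913ms @ 11 + 652.174ms (1)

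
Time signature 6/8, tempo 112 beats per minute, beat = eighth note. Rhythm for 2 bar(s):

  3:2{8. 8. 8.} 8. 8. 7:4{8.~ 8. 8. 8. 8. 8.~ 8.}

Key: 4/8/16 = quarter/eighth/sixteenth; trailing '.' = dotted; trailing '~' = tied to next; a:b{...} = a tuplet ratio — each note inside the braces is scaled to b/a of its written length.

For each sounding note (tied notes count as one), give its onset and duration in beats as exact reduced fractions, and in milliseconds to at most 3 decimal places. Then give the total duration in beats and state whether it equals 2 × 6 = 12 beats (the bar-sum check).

1) 0.0ms=0b +535.714ms=1b
2) 535.714ms=1b +535.714ms=1b
3) 1071.429ms=2b +535.714ms=1b
4) 1607.143ms=3b +803.571ms=3/2b
5) 2410.714ms=9/2b +803.571ms=3/2b
6) 3214.286ms=6b +918.367ms=12/7b
7) 4132.653ms=54/7b +459.184ms=6/7b
8) 4591.837ms=60/7b +459.184ms=6/7b
9) 5051.02ms=66/7b +459.184ms=6/7b
10) 5510.204ms=72/7b +918.367ms=12/7b
Σ=12b of 12 (112bpm 6/8) — PASS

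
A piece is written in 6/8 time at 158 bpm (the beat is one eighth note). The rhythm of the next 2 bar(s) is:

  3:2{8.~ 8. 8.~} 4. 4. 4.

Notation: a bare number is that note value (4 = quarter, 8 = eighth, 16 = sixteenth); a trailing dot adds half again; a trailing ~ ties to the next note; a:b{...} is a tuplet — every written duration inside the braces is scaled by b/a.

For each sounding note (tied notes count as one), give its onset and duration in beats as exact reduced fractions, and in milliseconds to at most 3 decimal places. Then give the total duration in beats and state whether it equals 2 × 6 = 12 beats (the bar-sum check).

1) 0.0ms=0b +759.494ms=2b
2) 759.494ms=2b +1518.987ms=4b
3) 2278.481ms=6b +1139.241ms=3b
4) 3417.722ms=9b +1139.241ms=3b
Σ=12b of 12 (158bpm 6/8) — PASS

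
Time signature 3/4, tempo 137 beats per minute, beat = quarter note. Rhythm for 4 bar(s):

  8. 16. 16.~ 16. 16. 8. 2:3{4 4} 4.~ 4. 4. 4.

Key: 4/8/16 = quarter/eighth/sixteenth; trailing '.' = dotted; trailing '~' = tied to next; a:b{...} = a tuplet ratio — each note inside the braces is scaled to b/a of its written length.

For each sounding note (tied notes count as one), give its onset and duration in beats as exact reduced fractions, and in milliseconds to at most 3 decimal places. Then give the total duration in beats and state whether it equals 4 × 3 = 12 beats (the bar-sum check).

1) 0.0ms=0b +328.467ms=3/4b
2) 328.467ms=3/4b +164.234ms=3/8b
3) 492.701ms=9/8b +328.467ms=3/4b
4) 821.168ms=15/8b +164.234ms=3/8b
5) 985.401ms=9/4b +328.467ms=3/4b
6) 1313.869ms=3b +656.934ms=3/2b
7) 1970.803ms=9/2b +656.934ms=3/2b
8) 2627.737ms=6b +1313.869ms=3b
9) 3941.606ms=9b +656.934ms=3/2b
10) 4598.54ms=21/2b +656.934ms=3/2b
Σ=12b of 12 (137bpm 3/4) — PASS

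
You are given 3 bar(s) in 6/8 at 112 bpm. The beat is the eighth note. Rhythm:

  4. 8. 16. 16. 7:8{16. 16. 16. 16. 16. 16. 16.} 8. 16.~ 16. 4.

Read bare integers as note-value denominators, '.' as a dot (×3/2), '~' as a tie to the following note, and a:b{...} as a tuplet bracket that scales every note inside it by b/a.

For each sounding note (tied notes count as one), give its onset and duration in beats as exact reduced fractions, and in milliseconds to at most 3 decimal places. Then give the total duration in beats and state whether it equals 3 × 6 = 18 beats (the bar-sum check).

1) 0.0ms=0b +1607.143ms=3b
2) 1607.143ms=3b +803.571ms=3/2b
3) 2410.714ms=9/2b +401.786ms=3/4b
4) 2812.5ms=21/4b +401.786ms=3/4b
5) 3214.286ms=6b +459.184ms=6/7b
6) 3673.469ms=48/7b +459.184ms=6/7b
7) 4132.653ms=54/7b +459.184ms=6/7b
8) 4591.837ms=60/7b +459.184ms=6/7b
9) 5051.02ms=66/7b +459.184ms=6/7b
10) 5510.204ms=72/7b +459.184ms=6/7b
11) 5969.388ms=78/7b +459.184ms=6/7b
12) 6428.571ms=12b +803.571ms=3/2b
13) 7232.143ms=27/2b +803.571ms=3/2b
14) 8035.714ms=15b +1607.143ms=3b
Σ=18b of 18 (112bpm 6/8) — PASS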